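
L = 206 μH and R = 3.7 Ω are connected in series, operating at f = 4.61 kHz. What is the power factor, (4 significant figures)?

ω = 2πf = 28970 rad/s
X_L = ωL = 5.967 Ω
Z = 3.700 + j5.967 Ω
|Z| = √(3.700² + 5.967²) = 7.021 Ω
∠Z = arctan(5.967/3.700) = 58.20°
cos φ = cos(58.20°) = 0.5270

0.5270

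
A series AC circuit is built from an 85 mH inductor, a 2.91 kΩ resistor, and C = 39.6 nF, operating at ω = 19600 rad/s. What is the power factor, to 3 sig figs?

0.992

X_L = ωL = 1670 Ω
X_C = 1/(ωC) = 1290 Ω
Net reactance X = X_L − X_C = 378 Ω
Z = 2910 + j378 Ω
|Z| = √(2910² + 378²) = 2930 Ω
∠Z = arctan(378/2910) = 7.39°
cos φ = cos(7.39°) = 0.992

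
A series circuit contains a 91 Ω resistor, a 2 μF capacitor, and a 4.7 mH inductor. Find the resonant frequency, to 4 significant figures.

1.642 kHz

ω₀ = 1/√(LC) = 1/√(0.0047 × 2e-06) = 10310 rad/s
f₀ = ω₀/(2π) = 1.642 kHz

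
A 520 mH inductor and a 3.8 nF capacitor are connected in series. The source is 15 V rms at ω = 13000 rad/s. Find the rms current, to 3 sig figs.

1.11 mA

X_L = ωL = 6760 Ω
X_C = 1/(ωC) = 20200 Ω
Net reactance X = X_L − X_C = -13500 Ω
Z = − j13500 Ω
|Z| = √(0² + 13500²) = 13500 Ω
I = V/|Z| = 15/13500 = 1.11 mA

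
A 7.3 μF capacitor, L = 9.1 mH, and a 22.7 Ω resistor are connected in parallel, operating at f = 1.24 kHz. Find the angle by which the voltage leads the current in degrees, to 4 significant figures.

ω = 2πf = 7791 rad/s
X_L = ωL = 70.90 Ω
X_C = 1/(ωC) = 17.58 Ω
Parallel: admittances add. Y = 1/R + 1/(jωL) + jωC
Y = (0.04405 + j0.04277) S
|Y| = 0.06140 S → |Z| = 1/|Y| = 16.29 Ω, ∠Z = −∠Y = -44.15°

-44.15°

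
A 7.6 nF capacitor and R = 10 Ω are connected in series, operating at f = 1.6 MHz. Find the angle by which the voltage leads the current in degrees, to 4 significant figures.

ω = 2πf = 1.005e+07 rad/s
X_C = 1/(ωC) = 13.09 Ω
Z = 10.00 − j13.09 Ω
|Z| = √(10.00² + 13.09²) = 16.47 Ω
∠Z = arctan(-13.09/10.00) = -52.62°

-52.62°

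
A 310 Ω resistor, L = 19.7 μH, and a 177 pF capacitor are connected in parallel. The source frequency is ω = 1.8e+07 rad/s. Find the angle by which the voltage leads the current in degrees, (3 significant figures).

X_L = ωL = 355 Ω
X_C = 1/(ωC) = 314 Ω
Parallel: admittances add. Y = 1/R + 1/(jωL) + jωC
Y = (0.00323 + j0.000366) S
|Y| = 0.00325 S → |Z| = 1/|Y| = 308 Ω, ∠Z = −∠Y = -6.47°

-6.47°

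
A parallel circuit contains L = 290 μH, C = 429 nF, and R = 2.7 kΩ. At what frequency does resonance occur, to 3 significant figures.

14.3 kHz

ω₀ = 1/√(LC) = 1/√(0.00029 × 4.29e-07) = 89650 rad/s
f₀ = ω₀/(2π) = 14.3 kHz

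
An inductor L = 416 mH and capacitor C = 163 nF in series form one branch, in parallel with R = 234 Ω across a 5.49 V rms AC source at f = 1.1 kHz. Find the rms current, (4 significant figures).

ω = 2πf = 6912 rad/s
X_L = ωL = 2875 Ω
X_C = 1/(ωC) = 887.6 Ω
Branch 1: Z₁ = R = 234.0 Ω
Branch 2 (series LC): Z₂ = j(X_L − X_C) = j1988 Ω
Parallel: Z = Z₁Z₂/(Z₁+Z₂), |Z| = 232.4 Ω, ∠Z = 6.715°
I = V/|Z| = 5.49/232.4 = 23.62 mA

23.62 mA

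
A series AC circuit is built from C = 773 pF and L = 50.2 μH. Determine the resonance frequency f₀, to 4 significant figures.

ω₀ = 1/√(LC) = 1/√(5.02e-05 × 7.73e-10) = 5.076e+06 rad/s
f₀ = ω₀/(2π) = 807.9 kHz

807.9 kHz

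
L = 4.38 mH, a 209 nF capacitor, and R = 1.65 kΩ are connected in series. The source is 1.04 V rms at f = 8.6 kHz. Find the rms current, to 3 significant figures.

628 μA

ω = 2πf = 54040 rad/s
X_L = ωL = 237 Ω
X_C = 1/(ωC) = 88.5 Ω
Net reactance X = X_L − X_C = 148 Ω
Z = 1650 + j148 Ω
|Z| = √(1650² + 148²) = 1660 Ω
I = V/|Z| = 1.04/1660 = 628 μA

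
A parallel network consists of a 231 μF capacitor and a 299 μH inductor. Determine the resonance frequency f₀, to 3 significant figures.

606 Hz

ω₀ = 1/√(LC) = 1/√(0.000299 × 0.000231) = 3805 rad/s
f₀ = ω₀/(2π) = 606 Hz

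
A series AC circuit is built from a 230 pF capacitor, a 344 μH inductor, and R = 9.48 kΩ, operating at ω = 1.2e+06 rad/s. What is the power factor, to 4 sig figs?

X_L = ωL = 412.8 Ω
X_C = 1/(ωC) = 3623 Ω
Net reactance X = X_L − X_C = -3210 Ω
Z = 9480 − j3210 Ω
|Z| = √(9480² + 3210²) = 10010 Ω
∠Z = arctan(-3210/9480) = -18.71°
cos φ = cos(-18.71°) = 0.9472

0.9472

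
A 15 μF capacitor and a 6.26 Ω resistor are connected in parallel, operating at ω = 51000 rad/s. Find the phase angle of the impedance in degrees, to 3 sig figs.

-78.2°

X_C = 1/(ωC) = 1.31 Ω
Parallel: admittances add. Y = 1/R + jωC
Y = (0.160 + j0.765) S
|Y| = 0.782 S → |Z| = 1/|Y| = 1.28 Ω, ∠Z = −∠Y = -78.2°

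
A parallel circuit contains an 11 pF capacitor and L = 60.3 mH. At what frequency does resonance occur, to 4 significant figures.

195.4 kHz

ω₀ = 1/√(LC) = 1/√(0.0603 × 1.1e-11) = 1.228e+06 rad/s
f₀ = ω₀/(2π) = 195.4 kHz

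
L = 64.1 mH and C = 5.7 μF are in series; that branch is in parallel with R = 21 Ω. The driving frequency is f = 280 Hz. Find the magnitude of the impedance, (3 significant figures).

11.1 Ω

ω = 2πf = 1759 rad/s
X_L = ωL = 113 Ω
X_C = 1/(ωC) = 99.7 Ω
Branch 1: Z₁ = R = 21.0 Ω
Branch 2 (series LC): Z₂ = j(X_L − X_C) = j13.0 Ω
Parallel: Z = Z₁Z₂/(Z₁+Z₂), |Z| = 11.1 Ω, ∠Z = 58.1°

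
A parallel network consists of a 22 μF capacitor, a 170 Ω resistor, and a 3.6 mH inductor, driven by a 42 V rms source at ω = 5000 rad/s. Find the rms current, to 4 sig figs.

X_L = ωL = 18.00 Ω
X_C = 1/(ωC) = 9.091 Ω
Parallel: admittances add. Y = 1/R + 1/(jωL) + jωC
Y = (0.005882 + j0.05444) S
|Y| = 0.05476 S → |Z| = 1/|Y| = 18.26 Ω, ∠Z = −∠Y = -83.83°
I = V/|Z| = 42/18.26 = 2.300 A

2.300 A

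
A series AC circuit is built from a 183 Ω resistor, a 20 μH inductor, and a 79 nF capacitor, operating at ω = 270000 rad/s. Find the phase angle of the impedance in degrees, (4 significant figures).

-12.77°

X_L = ωL = 5.400 Ω
X_C = 1/(ωC) = 46.88 Ω
Net reactance X = X_L − X_C = -41.48 Ω
Z = 183.0 − j41.48 Ω
|Z| = √(183.0² + 41.48²) = 187.6 Ω
∠Z = arctan(-41.48/183.0) = -12.77°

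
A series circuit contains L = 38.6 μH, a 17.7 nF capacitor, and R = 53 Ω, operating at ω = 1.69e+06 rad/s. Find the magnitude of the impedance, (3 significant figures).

X_L = ωL = 65.2 Ω
X_C = 1/(ωC) = 33.4 Ω
Net reactance X = X_L − X_C = 31.8 Ω
Z = 53.0 + j31.8 Ω
|Z| = √(53.0² + 31.8²) = 61.8 Ω

61.8 Ω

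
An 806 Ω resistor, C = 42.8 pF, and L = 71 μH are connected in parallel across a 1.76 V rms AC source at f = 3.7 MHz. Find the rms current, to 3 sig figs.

ω = 2πf = 2.325e+07 rad/s
X_L = ωL = 1650 Ω
X_C = 1/(ωC) = 1010 Ω
Parallel: admittances add. Y = 1/R + 1/(jωL) + jωC
Y = (0.00124 + j0.000389) S
|Y| = 0.00130 S → |Z| = 1/|Y| = 769 Ω, ∠Z = −∠Y = -17.4°
I = V/|Z| = 1.76/769 = 2.29 mA

2.29 mA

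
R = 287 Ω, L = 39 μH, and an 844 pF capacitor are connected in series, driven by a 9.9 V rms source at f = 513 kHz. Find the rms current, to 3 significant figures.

26.4 mA

ω = 2πf = 3.223e+06 rad/s
X_L = ωL = 126 Ω
X_C = 1/(ωC) = 368 Ω
Net reactance X = X_L − X_C = -242 Ω
Z = 287 − j242 Ω
|Z| = √(287² + 242²) = 375 Ω
I = V/|Z| = 9.9/375 = 26.4 mA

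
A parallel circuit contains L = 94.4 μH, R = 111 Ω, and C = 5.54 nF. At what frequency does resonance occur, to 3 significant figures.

220 kHz

ω₀ = 1/√(LC) = 1/√(9.44e-05 × 5.54e-09) = 1.383e+06 rad/s
f₀ = ω₀/(2π) = 220 kHz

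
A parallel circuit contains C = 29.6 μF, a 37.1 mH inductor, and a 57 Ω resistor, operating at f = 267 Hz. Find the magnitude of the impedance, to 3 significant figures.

ω = 2πf = 1678 rad/s
X_L = ωL = 62.2 Ω
X_C = 1/(ωC) = 20.1 Ω
Parallel: admittances add. Y = 1/R + 1/(jωL) + jωC
Y = (0.0175 + j0.0336) S
|Y| = 0.0379 S → |Z| = 1/|Y| = 26.4 Ω, ∠Z = −∠Y = -62.4°

26.4 Ω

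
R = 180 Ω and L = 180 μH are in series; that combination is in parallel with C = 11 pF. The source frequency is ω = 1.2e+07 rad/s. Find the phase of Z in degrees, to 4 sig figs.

X_L = ωL = 2160 Ω
X_C = 1/(ωC) = 7576 Ω
Branch 1 (R+jX_L): Z₁ = 180.0 + j2160 Ω, |Z₁| = 2167 Ω
Branch 2 (−jX_C): Z₂ = −j7576 Ω
Parallel: Z = Z₁Z₂/(Z₁+Z₂), |Z| = 3030 Ω, ∠Z = 83.33°

83.33°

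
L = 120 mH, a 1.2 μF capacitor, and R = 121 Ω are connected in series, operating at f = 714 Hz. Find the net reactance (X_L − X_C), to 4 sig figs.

ω = 2πf = 4486 rad/s
X_L = ωL = 538.3 Ω
X_C = 1/(ωC) = 185.8 Ω
X = 538.3 − 185.8 = 352.6 Ω

352.6 Ω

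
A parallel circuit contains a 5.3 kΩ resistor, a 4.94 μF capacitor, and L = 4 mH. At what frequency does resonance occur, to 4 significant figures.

ω₀ = 1/√(LC) = 1/√(0.004 × 4.94e-06) = 7114 rad/s
f₀ = ω₀/(2π) = 1.132 kHz

1.132 kHz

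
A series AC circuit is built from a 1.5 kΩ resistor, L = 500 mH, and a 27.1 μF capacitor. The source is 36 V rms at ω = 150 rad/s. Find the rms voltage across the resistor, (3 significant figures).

X_L = ωL = 75.0 Ω
X_C = 1/(ωC) = 246 Ω
Net reactance X = X_L − X_C = -171 Ω
Z = 1500 − j171 Ω
|Z| = √(1500² + 171²) = 1510 Ω
I = V/|Z| = 23.8 mA
V_R = I·|Z_R| = 0.0238 × 1500 = 35.8 V

35.8 V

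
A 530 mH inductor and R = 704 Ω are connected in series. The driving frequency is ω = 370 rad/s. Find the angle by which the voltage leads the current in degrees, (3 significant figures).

X_L = ωL = 196 Ω
Z = 704 + j196 Ω
|Z| = √(704² + 196²) = 731 Ω
∠Z = arctan(196/704) = 15.6°

15.6°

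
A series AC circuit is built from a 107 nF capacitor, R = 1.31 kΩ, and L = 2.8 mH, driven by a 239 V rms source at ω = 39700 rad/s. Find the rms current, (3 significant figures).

X_L = ωL = 111 Ω
X_C = 1/(ωC) = 235 Ω
Net reactance X = X_L − X_C = -124 Ω
Z = 1310 − j124 Ω
|Z| = √(1310² + 124²) = 1320 Ω
I = V/|Z| = 239/1320 = 182 mA

182 mA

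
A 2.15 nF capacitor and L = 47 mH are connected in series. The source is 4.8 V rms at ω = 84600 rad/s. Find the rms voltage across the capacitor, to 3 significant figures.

X_L = ωL = 3980 Ω
X_C = 1/(ωC) = 5500 Ω
Net reactance X = X_L − X_C = -1520 Ω
Z = − j1520 Ω
|Z| = √(0² + 1520²) = 1520 Ω
I = V/|Z| = 3.15 mA
V_C = I·|Z_C| = 0.00315 × 5500 = 17.3 V

17.3 V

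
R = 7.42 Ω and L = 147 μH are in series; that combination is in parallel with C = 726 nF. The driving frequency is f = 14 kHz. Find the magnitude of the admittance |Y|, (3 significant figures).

ω = 2πf = 87960 rad/s
X_L = ωL = 12.9 Ω
X_C = 1/(ωC) = 15.7 Ω
Branch 1 (R+jX_L): Z₁ = 7.42 + j12.9 Ω, |Z₁| = 14.9 Ω
Branch 2 (−jX_C): Z₂ = −j15.7 Ω
Parallel: Z = Z₁Z₂/(Z₁+Z₂), |Z| = 29.5 Ω, ∠Z = -9.66°
|Y| = 1/|Z| = 33.9 mS

33.9 mS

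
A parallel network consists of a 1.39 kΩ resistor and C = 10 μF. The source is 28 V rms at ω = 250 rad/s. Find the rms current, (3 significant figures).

72.8 mA

X_C = 1/(ωC) = 400 Ω
Parallel: admittances add. Y = 1/R + jωC
Y = (0.000719 + j0.00250) S
|Y| = 0.00260 S → |Z| = 1/|Y| = 384 Ω, ∠Z = −∠Y = -73.9°
I = V/|Z| = 28/384 = 72.8 mA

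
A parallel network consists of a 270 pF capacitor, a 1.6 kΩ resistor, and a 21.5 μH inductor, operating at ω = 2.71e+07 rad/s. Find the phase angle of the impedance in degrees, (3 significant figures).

-83.6°

X_L = ωL = 583 Ω
X_C = 1/(ωC) = 137 Ω
Parallel: admittances add. Y = 1/R + 1/(jωL) + jωC
Y = (0.000625 + j0.00560) S
|Y| = 0.00564 S → |Z| = 1/|Y| = 177 Ω, ∠Z = −∠Y = -83.6°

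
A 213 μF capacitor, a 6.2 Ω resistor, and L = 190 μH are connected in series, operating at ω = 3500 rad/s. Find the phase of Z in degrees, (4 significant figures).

-6.226°

X_L = ωL = 0.6650 Ω
X_C = 1/(ωC) = 1.341 Ω
Net reactance X = X_L − X_C = -0.6764 Ω
Z = 6.200 − j0.6764 Ω
|Z| = √(6.200² + 0.6764²) = 6.237 Ω
∠Z = arctan(-0.6764/6.200) = -6.226°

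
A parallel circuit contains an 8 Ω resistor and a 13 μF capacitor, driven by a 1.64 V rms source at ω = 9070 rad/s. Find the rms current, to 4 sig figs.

X_C = 1/(ωC) = 8.481 Ω
Parallel: admittances add. Y = 1/R + jωC
Y = (0.1250 + j0.1179) S
|Y| = 0.1718 S → |Z| = 1/|Y| = 5.819 Ω, ∠Z = −∠Y = -43.33°
I = V/|Z| = 1.64/5.819 = 281.8 mA

281.8 mA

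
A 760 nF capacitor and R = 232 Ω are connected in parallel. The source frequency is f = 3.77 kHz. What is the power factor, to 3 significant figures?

0.233

ω = 2πf = 23690 rad/s
X_C = 1/(ωC) = 55.5 Ω
Parallel: admittances add. Y = 1/R + jωC
Y = (0.00431 + j0.0180) S
|Y| = 0.0185 S → |Z| = 1/|Y| = 54.0 Ω, ∠Z = −∠Y = -76.5°
cos φ = cos(-76.5°) = 0.233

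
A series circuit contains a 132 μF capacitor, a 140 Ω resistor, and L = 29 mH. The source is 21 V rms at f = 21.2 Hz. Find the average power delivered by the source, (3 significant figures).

2.76 W

ω = 2πf = 133.2 rad/s
X_L = ωL = 3.86 Ω
X_C = 1/(ωC) = 56.9 Ω
Net reactance X = X_L − X_C = -53.0 Ω
Z = 140 − j53.0 Ω
|Z| = √(140² + 53.0²) = 150 Ω
∠Z = arctan(-53.0/140) = -20.7°
I = V/|Z| = 140 mA
P = VI cos φ = 21 × 0.140 × cos(-20.7°) = 2.76 W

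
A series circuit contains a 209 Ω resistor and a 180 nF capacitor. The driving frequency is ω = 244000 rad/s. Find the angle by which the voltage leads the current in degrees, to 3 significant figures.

X_C = 1/(ωC) = 22.8 Ω
Z = 209 − j22.8 Ω
|Z| = √(209² + 22.8²) = 210 Ω
∠Z = arctan(-22.8/209) = -6.22°

-6.22°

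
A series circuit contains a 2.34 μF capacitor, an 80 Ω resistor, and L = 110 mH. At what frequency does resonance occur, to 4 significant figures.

ω₀ = 1/√(LC) = 1/√(0.11 × 2.34e-06) = 1971 rad/s
f₀ = ω₀/(2π) = 313.7 Hz

313.7 Hz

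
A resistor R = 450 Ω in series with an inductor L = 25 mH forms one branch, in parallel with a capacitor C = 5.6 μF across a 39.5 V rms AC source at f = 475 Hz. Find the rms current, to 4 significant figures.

ω = 2πf = 2985 rad/s
X_L = ωL = 74.61 Ω
X_C = 1/(ωC) = 59.83 Ω
Branch 1 (R+jX_L): Z₁ = 450.0 + j74.61 Ω, |Z₁| = 456.1 Ω
Branch 2 (−jX_C): Z₂ = −j59.83 Ω
Parallel: Z = Z₁Z₂/(Z₁+Z₂), |Z| = 60.62 Ω, ∠Z = -82.47°
I = V/|Z| = 39.5/60.62 = 651.6 mA

651.6 mA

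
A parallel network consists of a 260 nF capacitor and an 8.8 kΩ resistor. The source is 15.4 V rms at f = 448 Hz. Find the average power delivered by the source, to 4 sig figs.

26.95 mW

ω = 2πf = 2815 rad/s
X_C = 1/(ωC) = 1366 Ω
Parallel: admittances add. Y = 1/R + jωC
Y = (0.0001136 + j0.0007319) S
|Y| = 0.0007406 S → |Z| = 1/|Y| = 1350 Ω, ∠Z = −∠Y = -81.17°
I = V/|Z| = 11.41 mA
P = VI cos φ = 15.4 × 0.01141 × cos(-81.17°) = 26.95 mW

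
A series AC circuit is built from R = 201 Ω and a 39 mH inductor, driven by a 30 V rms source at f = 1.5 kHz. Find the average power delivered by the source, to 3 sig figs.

1.03 W

ω = 2πf = 9425 rad/s
X_L = ωL = 368 Ω
Z = 201 + j368 Ω
|Z| = √(201² + 368²) = 419 Ω
∠Z = arctan(368/201) = 61.3°
I = V/|Z| = 71.6 mA
P = VI cos φ = 30 × 0.0716 × cos(61.3°) = 1.03 W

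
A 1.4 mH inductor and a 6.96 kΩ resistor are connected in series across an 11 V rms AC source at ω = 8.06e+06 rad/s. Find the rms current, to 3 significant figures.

X_L = ωL = 11300 Ω
Z = 6960 + j11300 Ω
|Z| = √(6960² + 11300²) = 13300 Ω
I = V/|Z| = 11/13300 = 830 μA

830 μA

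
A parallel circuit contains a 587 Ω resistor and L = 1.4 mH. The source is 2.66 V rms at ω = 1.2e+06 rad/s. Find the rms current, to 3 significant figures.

4.80 mA

X_L = ωL = 1680 Ω
Parallel: admittances add. Y = 1/R + 1/(jωL)
Y = (0.00170 − j0.000595) S
|Y| = 0.00180 S → |Z| = 1/|Y| = 554 Ω, ∠Z = −∠Y = 19.3°
I = V/|Z| = 2.66/554 = 4.80 mA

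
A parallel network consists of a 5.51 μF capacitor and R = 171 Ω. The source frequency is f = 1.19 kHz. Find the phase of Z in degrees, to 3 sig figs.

-81.9°

ω = 2πf = 7477 rad/s
X_C = 1/(ωC) = 24.3 Ω
Parallel: admittances add. Y = 1/R + jωC
Y = (0.00585 + j0.0412) S
|Y| = 0.0416 S → |Z| = 1/|Y| = 24.0 Ω, ∠Z = −∠Y = -81.9°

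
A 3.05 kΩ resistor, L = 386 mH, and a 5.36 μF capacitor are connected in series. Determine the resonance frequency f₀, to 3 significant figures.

111 Hz

ω₀ = 1/√(LC) = 1/√(0.386 × 5.36e-06) = 695.2 rad/s
f₀ = ω₀/(2π) = 111 Hz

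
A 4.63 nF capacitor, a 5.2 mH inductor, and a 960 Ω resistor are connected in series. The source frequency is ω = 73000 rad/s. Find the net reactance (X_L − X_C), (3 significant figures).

-2580 Ω

X_L = ωL = 380 Ω
X_C = 1/(ωC) = 2960 Ω
X = 380 − 2960 = -2580 Ω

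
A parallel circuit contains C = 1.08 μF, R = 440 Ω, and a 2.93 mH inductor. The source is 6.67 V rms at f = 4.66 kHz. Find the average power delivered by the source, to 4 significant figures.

ω = 2πf = 29280 rad/s
X_L = ωL = 85.79 Ω
X_C = 1/(ωC) = 31.62 Ω
Parallel: admittances add. Y = 1/R + 1/(jωL) + jωC
Y = (0.002273 + j0.01997) S
|Y| = 0.02009 S → |Z| = 1/|Y| = 49.76 Ω, ∠Z = −∠Y = -83.51°
I = V/|Z| = 134.0 mA
P = VI cos φ = 6.67 × 0.1340 × cos(-83.51°) = 101.1 mW

101.1 mW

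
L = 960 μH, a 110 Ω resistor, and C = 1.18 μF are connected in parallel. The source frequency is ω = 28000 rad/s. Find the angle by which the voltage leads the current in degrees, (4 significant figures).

X_L = ωL = 26.88 Ω
X_C = 1/(ωC) = 30.27 Ω
Parallel: admittances add. Y = 1/R + 1/(jωL) + jωC
Y = (0.009091 − j0.004162) S
|Y| = 0.009999 S → |Z| = 1/|Y| = 100.0 Ω, ∠Z = −∠Y = 24.60°

24.60°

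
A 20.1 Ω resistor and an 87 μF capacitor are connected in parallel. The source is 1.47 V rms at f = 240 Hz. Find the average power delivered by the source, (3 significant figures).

ω = 2πf = 1508 rad/s
X_C = 1/(ωC) = 7.62 Ω
Parallel: admittances add. Y = 1/R + jωC
Y = (0.0498 + j0.131) S
|Y| = 0.140 S → |Z| = 1/|Y| = 7.13 Ω, ∠Z = −∠Y = -69.2°
I = V/|Z| = 206 mA
P = VI cos φ = 1.47 × 0.206 × cos(-69.2°) = 108 mW

108 mW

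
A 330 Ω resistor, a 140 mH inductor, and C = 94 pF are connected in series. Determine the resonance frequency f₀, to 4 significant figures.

ω₀ = 1/√(LC) = 1/√(0.14 × 9.4e-11) = 275700 rad/s
f₀ = ω₀/(2π) = 43.87 kHz

43.87 kHz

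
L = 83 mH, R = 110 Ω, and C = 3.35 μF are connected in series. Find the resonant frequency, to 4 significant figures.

301.8 Hz

ω₀ = 1/√(LC) = 1/√(0.083 × 3.35e-06) = 1896 rad/s
f₀ = ω₀/(2π) = 301.8 Hz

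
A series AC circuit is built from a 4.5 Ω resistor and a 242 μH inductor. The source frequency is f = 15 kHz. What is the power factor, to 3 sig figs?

ω = 2πf = 94250 rad/s
X_L = ωL = 22.8 Ω
Z = 4.50 + j22.8 Ω
|Z| = √(4.50² + 22.8²) = 23.2 Ω
∠Z = arctan(22.8/4.50) = 78.8°
cos φ = cos(78.8°) = 0.194

0.194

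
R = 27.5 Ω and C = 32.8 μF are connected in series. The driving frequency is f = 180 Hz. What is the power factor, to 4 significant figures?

ω = 2πf = 1131 rad/s
X_C = 1/(ωC) = 26.96 Ω
Z = 27.50 − j26.96 Ω
|Z| = √(27.50² + 26.96²) = 38.51 Ω
∠Z = arctan(-26.96/27.50) = -44.43°
cos φ = cos(-44.43°) = 0.7141

0.7141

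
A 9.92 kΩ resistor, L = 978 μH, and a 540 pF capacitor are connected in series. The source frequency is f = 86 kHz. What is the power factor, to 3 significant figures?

ω = 2πf = 540400 rad/s
X_L = ωL = 528 Ω
X_C = 1/(ωC) = 3430 Ω
Net reactance X = X_L − X_C = -2900 Ω
Z = 9920 − j2900 Ω
|Z| = √(9920² + 2900²) = 10300 Ω
∠Z = arctan(-2900/9920) = -16.3°
cos φ = cos(-16.3°) = 0.960

0.960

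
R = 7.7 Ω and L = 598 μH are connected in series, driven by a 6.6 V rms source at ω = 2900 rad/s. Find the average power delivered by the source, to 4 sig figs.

X_L = ωL = 1.734 Ω
Z = 7.700 + j1.734 Ω
|Z| = √(7.700² + 1.734²) = 7.893 Ω
∠Z = arctan(1.734/7.700) = 12.69°
I = V/|Z| = 836.2 mA
P = VI cos φ = 6.6 × 0.8362 × cos(12.69°) = 5.384 W

5.384 W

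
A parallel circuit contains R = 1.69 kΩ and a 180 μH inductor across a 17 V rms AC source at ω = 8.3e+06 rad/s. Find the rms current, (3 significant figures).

X_L = ωL = 1490 Ω
Parallel: admittances add. Y = 1/R + 1/(jωL)
Y = (0.000592 − j0.000669) S
|Y| = 0.000893 S → |Z| = 1/|Y| = 1120 Ω, ∠Z = −∠Y = 48.5°
I = V/|Z| = 17/1120 = 15.2 mA

15.2 mA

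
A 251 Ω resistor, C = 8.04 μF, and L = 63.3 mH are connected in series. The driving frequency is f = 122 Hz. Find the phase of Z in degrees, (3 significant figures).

-24.4°

ω = 2πf = 766.5 rad/s
X_L = ωL = 48.5 Ω
X_C = 1/(ωC) = 162 Ω
Net reactance X = X_L − X_C = -114 Ω
Z = 251 − j114 Ω
|Z| = √(251² + 114²) = 276 Ω
∠Z = arctan(-114/251) = -24.4°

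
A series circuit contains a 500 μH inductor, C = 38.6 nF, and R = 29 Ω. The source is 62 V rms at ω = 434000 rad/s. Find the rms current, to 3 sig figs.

388 mA

X_L = ωL = 217 Ω
X_C = 1/(ωC) = 59.7 Ω
Net reactance X = X_L − X_C = 157 Ω
Z = 29.0 + j157 Ω
|Z| = √(29.0² + 157²) = 160 Ω
I = V/|Z| = 62/160 = 388 mA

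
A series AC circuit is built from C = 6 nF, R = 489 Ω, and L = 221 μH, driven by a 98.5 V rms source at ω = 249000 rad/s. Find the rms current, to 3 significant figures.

125 mA

X_L = ωL = 55.0 Ω
X_C = 1/(ωC) = 669 Ω
Net reactance X = X_L − X_C = -614 Ω
Z = 489 − j614 Ω
|Z| = √(489² + 614²) = 785 Ω
I = V/|Z| = 98.5/785 = 125 mA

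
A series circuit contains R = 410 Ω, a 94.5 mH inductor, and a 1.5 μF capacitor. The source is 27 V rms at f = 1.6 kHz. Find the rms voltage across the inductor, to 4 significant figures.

ω = 2πf = 10050 rad/s
X_L = ωL = 950.0 Ω
X_C = 1/(ωC) = 66.31 Ω
Net reactance X = X_L − X_C = 883.7 Ω
Z = 410.0 + j883.7 Ω
|Z| = √(410.0² + 883.7²) = 974.2 Ω
I = V/|Z| = 27.72 mA
V_L = I·|Z_L| = 0.02772 × 950.0 = 26.33 V

26.33 V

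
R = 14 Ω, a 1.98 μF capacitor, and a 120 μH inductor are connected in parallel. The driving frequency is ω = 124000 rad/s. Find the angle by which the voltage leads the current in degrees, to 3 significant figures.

X_L = ωL = 14.9 Ω
X_C = 1/(ωC) = 4.07 Ω
Parallel: admittances add. Y = 1/R + 1/(jωL) + jωC
Y = (0.0714 + j0.178) S
|Y| = 0.192 S → |Z| = 1/|Y| = 5.21 Ω, ∠Z = −∠Y = -68.2°

-68.2°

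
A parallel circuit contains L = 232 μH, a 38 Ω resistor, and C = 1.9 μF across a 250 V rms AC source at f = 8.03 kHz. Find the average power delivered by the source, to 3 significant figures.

1.64 kW

ω = 2πf = 50450 rad/s
X_L = ωL = 11.7 Ω
X_C = 1/(ωC) = 10.4 Ω
Parallel: admittances add. Y = 1/R + 1/(jωL) + jωC
Y = (0.0263 + j0.0104) S
|Y| = 0.0283 S → |Z| = 1/|Y| = 35.3 Ω, ∠Z = −∠Y = -21.6°
I = V/|Z| = 7.08 A
P = VI cos φ = 250 × 7.08 × cos(-21.6°) = 1.64 kW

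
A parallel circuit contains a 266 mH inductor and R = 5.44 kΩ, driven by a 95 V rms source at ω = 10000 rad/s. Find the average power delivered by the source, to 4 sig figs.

1.659 W

X_L = ωL = 2660 Ω
Parallel: admittances add. Y = 1/R + 1/(jωL)
Y = (0.0001838 − j0.0003759) S
|Y| = 0.0004185 S → |Z| = 1/|Y| = 2390 Ω, ∠Z = −∠Y = 63.94°
I = V/|Z| = 39.76 mA
P = VI cos φ = 95 × 0.03976 × cos(63.94°) = 1.659 W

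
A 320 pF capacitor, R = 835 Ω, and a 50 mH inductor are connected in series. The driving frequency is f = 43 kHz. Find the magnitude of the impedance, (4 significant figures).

2114 Ω

ω = 2πf = 270200 rad/s
X_L = ωL = 13510 Ω
X_C = 1/(ωC) = 11570 Ω
Net reactance X = X_L − X_C = 1942 Ω
Z = 835.0 + j1942 Ω
|Z| = √(835.0² + 1942²) = 2114 Ω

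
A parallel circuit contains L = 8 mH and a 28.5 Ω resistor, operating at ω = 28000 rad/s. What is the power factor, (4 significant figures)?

0.9920

X_L = ωL = 224.0 Ω
Parallel: admittances add. Y = 1/R + 1/(jωL)
Y = (0.03509 − j0.004464) S
|Y| = 0.03537 S → |Z| = 1/|Y| = 28.27 Ω, ∠Z = −∠Y = 7.251°
cos φ = cos(7.251°) = 0.9920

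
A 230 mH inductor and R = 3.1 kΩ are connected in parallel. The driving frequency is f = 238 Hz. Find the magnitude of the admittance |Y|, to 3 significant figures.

2.93 mS

ω = 2πf = 1495 rad/s
X_L = ωL = 344 Ω
Parallel: admittances add. Y = 1/R + 1/(jωL)
Y = (0.000323 − j0.00291) S
|Y| = 0.00293 S → |Z| = 1/|Y| = 342 Ω, ∠Z = −∠Y = 83.7°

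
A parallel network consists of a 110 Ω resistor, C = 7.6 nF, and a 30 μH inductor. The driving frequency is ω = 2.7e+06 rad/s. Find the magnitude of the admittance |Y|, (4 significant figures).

X_L = ωL = 81.00 Ω
X_C = 1/(ωC) = 48.73 Ω
Parallel: admittances add. Y = 1/R + 1/(jωL) + jωC
Y = (0.009091 + j0.008174) S
|Y| = 0.01223 S → |Z| = 1/|Y| = 81.80 Ω, ∠Z = −∠Y = -41.96°

12.23 mS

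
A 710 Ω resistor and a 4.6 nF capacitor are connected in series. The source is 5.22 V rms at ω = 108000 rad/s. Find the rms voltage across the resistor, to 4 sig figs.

1.736 V

X_C = 1/(ωC) = 2013 Ω
Z = 710.0 − j2013 Ω
|Z| = √(710.0² + 2013²) = 2134 Ω
I = V/|Z| = 2.446 mA
V_R = I·|Z_R| = 0.002446 × 710.0 = 1.736 V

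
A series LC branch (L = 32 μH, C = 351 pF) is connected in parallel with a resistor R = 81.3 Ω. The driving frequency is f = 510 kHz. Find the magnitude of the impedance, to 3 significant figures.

ω = 2πf = 3.204e+06 rad/s
X_L = ωL = 103 Ω
X_C = 1/(ωC) = 889 Ω
Branch 1: Z₁ = R = 81.3 Ω
Branch 2 (series LC): Z₂ = j(X_L − X_C) = −j787 Ω
Parallel: Z = Z₁Z₂/(Z₁+Z₂), |Z| = 80.9 Ω, ∠Z = -5.90°

80.9 Ω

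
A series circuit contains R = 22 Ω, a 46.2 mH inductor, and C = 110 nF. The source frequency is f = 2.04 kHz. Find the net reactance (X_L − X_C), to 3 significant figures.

-117 Ω

ω = 2πf = 12820 rad/s
X_L = ωL = 592 Ω
X_C = 1/(ωC) = 709 Ω
X = 592 − 709 = -117 Ω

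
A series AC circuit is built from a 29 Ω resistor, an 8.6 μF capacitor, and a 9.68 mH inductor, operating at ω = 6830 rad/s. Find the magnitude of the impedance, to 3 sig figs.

57.0 Ω

X_L = ωL = 66.1 Ω
X_C = 1/(ωC) = 17.0 Ω
Net reactance X = X_L − X_C = 49.1 Ω
Z = 29.0 + j49.1 Ω
|Z| = √(29.0² + 49.1²) = 57.0 Ω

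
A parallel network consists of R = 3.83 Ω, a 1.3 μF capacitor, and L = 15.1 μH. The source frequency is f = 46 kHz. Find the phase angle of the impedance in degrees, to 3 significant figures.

ω = 2πf = 289000 rad/s
X_L = ωL = 4.36 Ω
X_C = 1/(ωC) = 2.66 Ω
Parallel: admittances add. Y = 1/R + 1/(jωL) + jωC
Y = (0.261 + j0.147) S
|Y| = 0.299 S → |Z| = 1/|Y| = 3.34 Ω, ∠Z = −∠Y = -29.3°

-29.3°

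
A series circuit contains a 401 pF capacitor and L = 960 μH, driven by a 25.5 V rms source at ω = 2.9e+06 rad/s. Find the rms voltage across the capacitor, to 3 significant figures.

X_L = ωL = 2780 Ω
X_C = 1/(ωC) = 860 Ω
Net reactance X = X_L − X_C = 1920 Ω
Z = j1920 Ω
|Z| = √(0² + 1920²) = 1920 Ω
I = V/|Z| = 13.3 mA
V_C = I·|Z_C| = 0.0133 × 860 = 11.4 V

11.4 V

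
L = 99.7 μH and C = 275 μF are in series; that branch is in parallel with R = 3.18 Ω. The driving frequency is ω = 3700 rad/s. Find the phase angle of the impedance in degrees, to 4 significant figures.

X_L = ωL = 0.3689 Ω
X_C = 1/(ωC) = 0.9828 Ω
Branch 1: Z₁ = R = 3.180 Ω
Branch 2 (series LC): Z₂ = j(X_L − X_C) = −j0.6139 Ω
Parallel: Z = Z₁Z₂/(Z₁+Z₂), |Z| = 0.6028 Ω, ∠Z = -79.07°

-79.07°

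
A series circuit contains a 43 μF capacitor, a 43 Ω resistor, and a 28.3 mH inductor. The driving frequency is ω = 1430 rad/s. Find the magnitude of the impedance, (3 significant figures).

49.3 Ω

X_L = ωL = 40.5 Ω
X_C = 1/(ωC) = 16.3 Ω
Net reactance X = X_L − X_C = 24.2 Ω
Z = 43.0 + j24.2 Ω
|Z| = √(43.0² + 24.2²) = 49.3 Ω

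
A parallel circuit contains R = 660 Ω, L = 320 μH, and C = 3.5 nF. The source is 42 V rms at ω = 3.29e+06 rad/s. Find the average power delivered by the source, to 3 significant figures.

X_L = ωL = 1050 Ω
X_C = 1/(ωC) = 86.8 Ω
Parallel: admittances add. Y = 1/R + 1/(jωL) + jωC
Y = (0.00152 + j0.0106) S
|Y| = 0.0107 S → |Z| = 1/|Y| = 93.7 Ω, ∠Z = −∠Y = -81.8°
I = V/|Z| = 448 mA
P = VI cos φ = 42 × 0.448 × cos(-81.8°) = 2.67 W

2.67 W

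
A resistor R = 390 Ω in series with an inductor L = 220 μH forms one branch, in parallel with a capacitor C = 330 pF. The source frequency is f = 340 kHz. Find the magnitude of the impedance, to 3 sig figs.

845 Ω

ω = 2πf = 2.136e+06 rad/s
X_L = ωL = 470 Ω
X_C = 1/(ωC) = 1420 Ω
Branch 1 (R+jX_L): Z₁ = 390 + j470 Ω, |Z₁| = 611 Ω
Branch 2 (−jX_C): Z₂ = −j1420 Ω
Parallel: Z = Z₁Z₂/(Z₁+Z₂), |Z| = 845 Ω, ∠Z = 28.0°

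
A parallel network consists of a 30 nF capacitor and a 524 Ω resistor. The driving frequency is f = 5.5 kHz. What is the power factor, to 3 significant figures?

0.879

ω = 2πf = 34560 rad/s
X_C = 1/(ωC) = 965 Ω
Parallel: admittances add. Y = 1/R + jωC
Y = (0.00191 + j0.00104) S
|Y| = 0.00217 S → |Z| = 1/|Y| = 460 Ω, ∠Z = −∠Y = -28.5°
cos φ = cos(-28.5°) = 0.879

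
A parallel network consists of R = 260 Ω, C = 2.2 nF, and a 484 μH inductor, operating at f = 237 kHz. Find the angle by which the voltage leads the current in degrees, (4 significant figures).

ω = 2πf = 1.489e+06 rad/s
X_L = ωL = 720.7 Ω
X_C = 1/(ωC) = 305.2 Ω
Parallel: admittances add. Y = 1/R + 1/(jωL) + jωC
Y = (0.003846 + j0.001889) S
|Y| = 0.004285 S → |Z| = 1/|Y| = 233.4 Ω, ∠Z = −∠Y = -26.15°

-26.15°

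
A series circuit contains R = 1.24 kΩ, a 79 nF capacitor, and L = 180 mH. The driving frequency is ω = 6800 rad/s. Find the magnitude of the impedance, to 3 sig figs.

1390 Ω

X_L = ωL = 1220 Ω
X_C = 1/(ωC) = 1860 Ω
Net reactance X = X_L − X_C = -638 Ω
Z = 1240 − j638 Ω
|Z| = √(1240² + 638²) = 1390 Ω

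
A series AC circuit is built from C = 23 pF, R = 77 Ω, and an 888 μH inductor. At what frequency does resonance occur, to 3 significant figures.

ω₀ = 1/√(LC) = 1/√(0.000888 × 2.3e-11) = 6.997e+06 rad/s
f₀ = ω₀/(2π) = 1.11 MHz

1.11 MHz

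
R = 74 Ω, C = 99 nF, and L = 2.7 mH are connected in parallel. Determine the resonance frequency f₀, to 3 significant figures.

ω₀ = 1/√(LC) = 1/√(0.0027 × 9.9e-08) = 61160 rad/s
f₀ = ω₀/(2π) = 9.73 kHz

9.73 kHz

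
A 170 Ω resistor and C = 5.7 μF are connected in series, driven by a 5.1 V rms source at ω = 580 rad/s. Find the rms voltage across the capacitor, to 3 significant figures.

4.45 V

X_C = 1/(ωC) = 302 Ω
Z = 170 − j302 Ω
|Z| = √(170² + 302²) = 347 Ω
I = V/|Z| = 14.7 mA
V_C = I·|Z_C| = 0.0147 × 302 = 4.45 V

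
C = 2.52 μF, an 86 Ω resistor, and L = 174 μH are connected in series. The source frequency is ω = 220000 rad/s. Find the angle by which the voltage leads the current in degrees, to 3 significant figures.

X_L = ωL = 38.3 Ω
X_C = 1/(ωC) = 1.80 Ω
Net reactance X = X_L − X_C = 36.5 Ω
Z = 86.0 + j36.5 Ω
|Z| = √(86.0² + 36.5²) = 93.4 Ω
∠Z = arctan(36.5/86.0) = 23.0°

23.0°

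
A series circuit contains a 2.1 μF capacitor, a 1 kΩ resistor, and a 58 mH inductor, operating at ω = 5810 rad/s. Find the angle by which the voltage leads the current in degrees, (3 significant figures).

X_L = ωL = 337 Ω
X_C = 1/(ωC) = 82.0 Ω
Net reactance X = X_L − X_C = 255 Ω
Z = 1000 + j255 Ω
|Z| = √(1000² + 255²) = 1030 Ω
∠Z = arctan(255/1000) = 14.3°

14.3°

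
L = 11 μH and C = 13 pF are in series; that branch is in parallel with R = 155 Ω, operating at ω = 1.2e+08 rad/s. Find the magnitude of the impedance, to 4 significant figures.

151.1 Ω

X_L = ωL = 1320 Ω
X_C = 1/(ωC) = 641.0 Ω
Branch 1: Z₁ = R = 155.0 Ω
Branch 2 (series LC): Z₂ = j(X_L − X_C) = j679.0 Ω
Parallel: Z = Z₁Z₂/(Z₁+Z₂), |Z| = 151.1 Ω, ∠Z = 12.86°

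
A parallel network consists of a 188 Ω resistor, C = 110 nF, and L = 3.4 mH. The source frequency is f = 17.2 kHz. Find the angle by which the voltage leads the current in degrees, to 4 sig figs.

ω = 2πf = 108100 rad/s
X_L = ωL = 367.4 Ω
X_C = 1/(ωC) = 84.12 Ω
Parallel: admittances add. Y = 1/R + 1/(jωL) + jωC
Y = (0.005319 + j0.009166) S
|Y| = 0.01060 S → |Z| = 1/|Y| = 94.36 Ω, ∠Z = −∠Y = -59.87°

-59.87°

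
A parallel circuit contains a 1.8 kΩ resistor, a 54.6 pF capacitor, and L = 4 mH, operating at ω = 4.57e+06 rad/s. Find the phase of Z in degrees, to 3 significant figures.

X_L = ωL = 18300 Ω
X_C = 1/(ωC) = 4010 Ω
Parallel: admittances add. Y = 1/R + 1/(jωL) + jωC
Y = (0.000556 + j0.000195) S
|Y| = 0.000589 S → |Z| = 1/|Y| = 1700 Ω, ∠Z = −∠Y = -19.3°

-19.3°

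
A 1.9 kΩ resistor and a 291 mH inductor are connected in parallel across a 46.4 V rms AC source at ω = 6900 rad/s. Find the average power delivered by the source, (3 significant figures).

X_L = ωL = 2010 Ω
Parallel: admittances add. Y = 1/R + 1/(jωL)
Y = (0.000526 − j0.000498) S
|Y| = 0.000725 S → |Z| = 1/|Y| = 1380 Ω, ∠Z = −∠Y = 43.4°
I = V/|Z| = 33.6 mA
P = VI cos φ = 46.4 × 0.0336 × cos(43.4°) = 1.13 W

1.13 W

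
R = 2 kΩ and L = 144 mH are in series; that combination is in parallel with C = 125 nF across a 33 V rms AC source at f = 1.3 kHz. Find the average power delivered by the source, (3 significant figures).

ω = 2πf = 8168 rad/s
X_L = ωL = 1180 Ω
X_C = 1/(ωC) = 979 Ω
Branch 1 (R+jX_L): Z₁ = 2000 + j1180 Ω, |Z₁| = 2320 Ω
Branch 2 (−jX_C): Z₂ = −j979 Ω
Parallel: Z = Z₁Z₂/(Z₁+Z₂), |Z| = 1130 Ω, ∠Z = -65.2°
I = V/|Z| = 29.2 mA
P = VI cos φ = 33 × 0.0292 × cos(-65.2°) = 405 mW

405 mW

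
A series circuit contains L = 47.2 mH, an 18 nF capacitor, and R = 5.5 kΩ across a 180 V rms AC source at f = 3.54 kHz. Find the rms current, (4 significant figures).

31.65 mA

ω = 2πf = 22240 rad/s
X_L = ωL = 1050 Ω
X_C = 1/(ωC) = 2498 Ω
Net reactance X = X_L − X_C = -1448 Ω
Z = 5500 − j1448 Ω
|Z| = √(5500² + 1448²) = 5687 Ω
I = V/|Z| = 180/5687 = 31.65 mA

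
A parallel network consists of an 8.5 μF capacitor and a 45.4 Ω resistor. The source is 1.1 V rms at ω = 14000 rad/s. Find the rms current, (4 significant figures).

X_C = 1/(ωC) = 8.403 Ω
Parallel: admittances add. Y = 1/R + jωC
Y = (0.02203 + j0.1190) S
|Y| = 0.1210 S → |Z| = 1/|Y| = 8.263 Ω, ∠Z = −∠Y = -79.51°
I = V/|Z| = 1.1/8.263 = 133.1 mA

133.1 mA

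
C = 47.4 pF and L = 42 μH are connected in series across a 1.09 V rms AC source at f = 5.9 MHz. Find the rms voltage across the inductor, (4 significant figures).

ω = 2πf = 3.707e+07 rad/s
X_L = ωL = 1557 Ω
X_C = 1/(ωC) = 569.1 Ω
Net reactance X = X_L − X_C = 987.9 Ω
Z = j987.9 Ω
|Z| = √(0² + 987.9²) = 987.9 Ω
I = V/|Z| = 1.103 mA
V_L = I·|Z_L| = 0.001103 × 1557 = 1.718 V

1.718 V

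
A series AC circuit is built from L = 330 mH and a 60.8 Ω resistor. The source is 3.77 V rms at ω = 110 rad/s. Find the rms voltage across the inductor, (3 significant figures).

X_L = ωL = 36.3 Ω
Z = 60.8 + j36.3 Ω
|Z| = √(60.8² + 36.3²) = 70.8 Ω
I = V/|Z| = 53.2 mA
V_L = I·|Z_L| = 0.0532 × 36.3 = 1.93 V

1.93 V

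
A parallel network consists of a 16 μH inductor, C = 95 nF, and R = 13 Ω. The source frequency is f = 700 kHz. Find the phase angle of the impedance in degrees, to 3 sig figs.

ω = 2πf = 4.398e+06 rad/s
X_L = ωL = 70.4 Ω
X_C = 1/(ωC) = 2.39 Ω
Parallel: admittances add. Y = 1/R + 1/(jωL) + jωC
Y = (0.0769 + j0.404) S
|Y| = 0.411 S → |Z| = 1/|Y| = 2.43 Ω, ∠Z = −∠Y = -79.2°

-79.2°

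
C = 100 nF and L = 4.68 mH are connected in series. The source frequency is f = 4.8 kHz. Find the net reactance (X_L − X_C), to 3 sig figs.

-190 Ω

ω = 2πf = 30160 rad/s
X_L = ωL = 141 Ω
X_C = 1/(ωC) = 332 Ω
X = 141 − 332 = -190 Ω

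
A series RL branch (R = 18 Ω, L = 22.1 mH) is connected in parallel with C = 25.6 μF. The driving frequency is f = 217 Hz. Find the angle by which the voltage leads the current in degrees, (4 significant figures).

ω = 2πf = 1363 rad/s
X_L = ωL = 30.13 Ω
X_C = 1/(ωC) = 28.65 Ω
Branch 1 (R+jX_L): Z₁ = 18.00 + j30.13 Ω, |Z₁| = 35.10 Ω
Branch 2 (−jX_C): Z₂ = −j28.65 Ω
Parallel: Z = Z₁Z₂/(Z₁+Z₂), |Z| = 55.68 Ω, ∠Z = -35.56°

-35.56°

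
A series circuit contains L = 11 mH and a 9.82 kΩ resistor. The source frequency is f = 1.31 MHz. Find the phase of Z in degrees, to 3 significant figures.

83.8°

ω = 2πf = 8.231e+06 rad/s
X_L = ωL = 90500 Ω
Z = 9820 + j90500 Ω
|Z| = √(9820² + 90500²) = 91100 Ω
∠Z = arctan(90500/9820) = 83.8°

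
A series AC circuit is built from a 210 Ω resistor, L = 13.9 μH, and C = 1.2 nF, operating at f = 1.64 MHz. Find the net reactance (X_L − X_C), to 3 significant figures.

62.4 Ω

ω = 2πf = 1.03e+07 rad/s
X_L = ωL = 143 Ω
X_C = 1/(ωC) = 80.9 Ω
X = 143 − 80.9 = 62.4 Ω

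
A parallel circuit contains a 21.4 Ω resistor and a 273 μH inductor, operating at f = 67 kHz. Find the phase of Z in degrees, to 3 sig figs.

10.5°

ω = 2πf = 421000 rad/s
X_L = ωL = 115 Ω
Parallel: admittances add. Y = 1/R + 1/(jωL)
Y = (0.0467 − j0.00870) S
|Y| = 0.0475 S → |Z| = 1/|Y| = 21.0 Ω, ∠Z = −∠Y = 10.5°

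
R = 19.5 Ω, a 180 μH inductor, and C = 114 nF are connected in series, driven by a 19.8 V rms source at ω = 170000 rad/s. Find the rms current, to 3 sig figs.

X_L = ωL = 30.6 Ω
X_C = 1/(ωC) = 51.6 Ω
Net reactance X = X_L − X_C = -21.0 Ω
Z = 19.5 − j21.0 Ω
|Z| = √(19.5² + 21.0²) = 28.7 Ω
I = V/|Z| = 19.8/28.7 = 691 mA

691 mA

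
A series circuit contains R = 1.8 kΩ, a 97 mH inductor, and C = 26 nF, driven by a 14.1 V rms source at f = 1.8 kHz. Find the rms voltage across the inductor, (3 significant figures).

5.29 V

ω = 2πf = 11310 rad/s
X_L = ωL = 1100 Ω
X_C = 1/(ωC) = 3400 Ω
Net reactance X = X_L − X_C = -2300 Ω
Z = 1800 − j2300 Ω
|Z| = √(1800² + 2300²) = 2920 Ω
I = V/|Z| = 4.82 mA
V_L = I·|Z_L| = 0.00482 × 1100 = 5.29 V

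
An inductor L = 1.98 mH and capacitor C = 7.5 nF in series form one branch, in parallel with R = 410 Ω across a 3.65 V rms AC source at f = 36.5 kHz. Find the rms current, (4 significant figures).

30.02 mA

ω = 2πf = 229300 rad/s
X_L = ωL = 454.1 Ω
X_C = 1/(ωC) = 581.4 Ω
Branch 1: Z₁ = R = 410.0 Ω
Branch 2 (series LC): Z₂ = j(X_L − X_C) = −j127.3 Ω
Parallel: Z = Z₁Z₂/(Z₁+Z₂), |Z| = 121.6 Ω, ∠Z = -72.75°
I = V/|Z| = 3.65/121.6 = 30.02 mA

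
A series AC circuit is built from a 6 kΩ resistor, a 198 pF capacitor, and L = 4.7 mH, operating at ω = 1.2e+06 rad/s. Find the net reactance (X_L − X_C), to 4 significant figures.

1431 Ω

X_L = ωL = 5640 Ω
X_C = 1/(ωC) = 4209 Ω
X = 5640 − 4209 = 1431 Ω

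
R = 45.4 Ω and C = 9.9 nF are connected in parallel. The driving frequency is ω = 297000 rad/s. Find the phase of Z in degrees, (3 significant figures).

-7.60°

X_C = 1/(ωC) = 340 Ω
Parallel: admittances add. Y = 1/R + jωC
Y = (0.0220 + j0.00294) S
|Y| = 0.0222 S → |Z| = 1/|Y| = 45.0 Ω, ∠Z = −∠Y = -7.60°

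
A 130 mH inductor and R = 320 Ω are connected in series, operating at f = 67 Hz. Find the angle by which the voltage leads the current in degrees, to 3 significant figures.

9.70°

ω = 2πf = 421.0 rad/s
X_L = ωL = 54.7 Ω
Z = 320 + j54.7 Ω
|Z| = √(320² + 54.7²) = 325 Ω
∠Z = arctan(54.7/320) = 9.70°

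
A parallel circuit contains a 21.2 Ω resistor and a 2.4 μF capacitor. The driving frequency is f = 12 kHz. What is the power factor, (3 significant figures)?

0.252

ω = 2πf = 75400 rad/s
X_C = 1/(ωC) = 5.53 Ω
Parallel: admittances add. Y = 1/R + jωC
Y = (0.0472 + j0.181) S
|Y| = 0.187 S → |Z| = 1/|Y| = 5.35 Ω, ∠Z = −∠Y = -75.4°
cos φ = cos(-75.4°) = 0.252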